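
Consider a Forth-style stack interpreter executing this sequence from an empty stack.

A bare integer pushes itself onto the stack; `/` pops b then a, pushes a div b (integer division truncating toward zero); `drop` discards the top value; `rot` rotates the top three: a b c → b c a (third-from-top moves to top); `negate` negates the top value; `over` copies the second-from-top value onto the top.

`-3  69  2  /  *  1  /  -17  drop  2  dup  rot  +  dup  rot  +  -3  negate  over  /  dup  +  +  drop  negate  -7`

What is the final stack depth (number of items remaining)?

2

-3      [-3]
69      [-3, 69]
2       [-3, 69, 2]
/       [-3, 34]
*       [-102]
1       [-102, 1]
/       [-102]
-17     [-102, -17]
drop    [-102]
2       [-102, 2]
dup     [-102, 2, 2]
rot     [2, 2, -102]
+       [2, -100]
dup     [2, -100, -100]
rot     [-100, -100, 2]
+       [-100, -98]
-3      [-100, -98, -3]
negate  [-100, -98, 3]
over    [-100, -98, 3, -98]
/       [-100, -98, 0]
dup     [-100, -98, 0, 0]
+       [-100, -98, 0]
+       [-100, -98]
drop    [-100]
negate  [100]
-7      [100, -7]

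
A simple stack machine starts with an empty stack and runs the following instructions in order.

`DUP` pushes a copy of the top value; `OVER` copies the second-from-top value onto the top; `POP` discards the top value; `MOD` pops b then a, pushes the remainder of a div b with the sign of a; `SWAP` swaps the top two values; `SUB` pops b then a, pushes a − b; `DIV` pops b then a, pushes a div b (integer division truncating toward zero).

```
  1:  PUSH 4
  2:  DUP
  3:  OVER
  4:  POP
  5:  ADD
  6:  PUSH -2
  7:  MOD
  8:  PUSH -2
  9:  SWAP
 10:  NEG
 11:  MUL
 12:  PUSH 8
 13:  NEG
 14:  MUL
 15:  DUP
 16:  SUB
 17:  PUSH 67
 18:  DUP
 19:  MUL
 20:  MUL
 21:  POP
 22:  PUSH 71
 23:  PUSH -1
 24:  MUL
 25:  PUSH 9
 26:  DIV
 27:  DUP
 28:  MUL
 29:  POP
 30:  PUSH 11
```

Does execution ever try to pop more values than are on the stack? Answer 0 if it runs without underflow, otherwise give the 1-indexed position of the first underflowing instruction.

PUSH 4  → 4
DUP     → 4 4
OVER    → 4 4 4
POP     → 4 4
ADD     → 8
PUSH -2 → 8 -2
MOD     → 0
PUSH -2 → 0 -2
SWAP    → -2 0
NEG     → -2 0
MUL     → 0
PUSH 8  → 0 8
NEG     → 0 -8
MUL     → 0
DUP     → 0 0
SUB     → 0
PUSH 67 → 0 67
DUP     → 0 67 67
MUL     → 0 4489
MUL     → 0
POP     → (empty)
PUSH 71 → 71
PUSH -1 → 71 -1
MUL     → -71
PUSH 9  → -71 9
DIV     → -7
DUP     → -7 -7
MUL     → 49
POP     → (empty)
PUSH 11 → 11

0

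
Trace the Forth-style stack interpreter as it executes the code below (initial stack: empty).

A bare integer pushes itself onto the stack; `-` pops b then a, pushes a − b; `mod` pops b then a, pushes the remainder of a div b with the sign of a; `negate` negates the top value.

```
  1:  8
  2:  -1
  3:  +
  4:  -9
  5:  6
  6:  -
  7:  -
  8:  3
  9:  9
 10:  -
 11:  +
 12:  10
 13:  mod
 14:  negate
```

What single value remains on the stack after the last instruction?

8       [8]
-1      [8, -1]
+       [7]
-9      [7, -9]
6       [7, -9, 6]
-       [7, -15]
-       [22]
3       [22, 3]
9       [22, 3, 9]
-       [22, -6]
+       [16]
10      [16, 10]
mod     [6]
negate  [-6]

-6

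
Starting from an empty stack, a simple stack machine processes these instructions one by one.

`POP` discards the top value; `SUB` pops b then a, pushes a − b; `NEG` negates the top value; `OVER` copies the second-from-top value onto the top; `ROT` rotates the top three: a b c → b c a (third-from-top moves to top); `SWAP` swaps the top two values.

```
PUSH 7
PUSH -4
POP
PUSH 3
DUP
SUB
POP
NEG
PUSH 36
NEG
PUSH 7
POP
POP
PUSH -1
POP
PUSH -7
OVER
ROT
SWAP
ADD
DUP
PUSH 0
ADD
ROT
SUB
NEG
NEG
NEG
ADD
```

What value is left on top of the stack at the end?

PUSH 7  : 7
PUSH -4 : 7 -4
POP     : 7
PUSH 3  : 7 3
DUP     : 7 3 3
SUB     : 7 0
POP     : 7
NEG     : -7
PUSH 36 : -7 36
NEG     : -7 -36
PUSH 7  : -7 -36 7
POP     : -7 -36
POP     : -7
PUSH -1 : -7 -1
POP     : -7
PUSH -7 : -7 -7
OVER    : -7 -7 -7
ROT     : -7 -7 -7
SWAP    : -7 -7 -7
ADD     : -7 -14
DUP     : -7 -14 -14
PUSH 0  : -7 -14 -14 0
ADD     : -7 -14 -14
ROT     : -14 -14 -7
SUB     : -14 -7
NEG     : -14 7
NEG     : -14 -7
NEG     : -14 7
ADD     : -7

-7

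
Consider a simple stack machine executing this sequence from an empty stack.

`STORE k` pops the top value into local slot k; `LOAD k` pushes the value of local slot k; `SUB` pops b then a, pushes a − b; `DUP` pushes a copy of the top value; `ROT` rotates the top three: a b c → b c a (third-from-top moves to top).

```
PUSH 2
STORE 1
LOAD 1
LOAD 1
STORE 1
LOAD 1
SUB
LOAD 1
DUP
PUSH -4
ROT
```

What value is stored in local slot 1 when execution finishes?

PUSH 2  → 2
STORE 1 → (empty)
LOAD 1  → 2
LOAD 1  → 2 2
STORE 1 → 2
LOAD 1  → 2 2
SUB     → 0
LOAD 1  → 0 2
DUP     → 0 2 2
PUSH -4 → 0 2 2 -4
ROT     → 0 2 -4 2

2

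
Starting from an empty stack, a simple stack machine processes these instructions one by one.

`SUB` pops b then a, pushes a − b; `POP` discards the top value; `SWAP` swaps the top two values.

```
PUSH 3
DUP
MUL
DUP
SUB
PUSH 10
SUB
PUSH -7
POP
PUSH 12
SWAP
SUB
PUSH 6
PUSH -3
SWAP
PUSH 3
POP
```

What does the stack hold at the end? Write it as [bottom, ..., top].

[22, -3, 6]

PUSH 3  : 3
DUP     : 3 3
MUL     : 9
DUP     : 9 9
SUB     : 0
PUSH 10 : 0 10
SUB     : -10
PUSH -7 : -10 -7
POP     : -10
PUSH 12 : -10 12
SWAP    : 12 -10
SUB     : 22
PUSH 6  : 22 6
PUSH -3 : 22 6 -3
SWAP    : 22 -3 6
PUSH 3  : 22 -3 6 3
POP     : 22 -3 6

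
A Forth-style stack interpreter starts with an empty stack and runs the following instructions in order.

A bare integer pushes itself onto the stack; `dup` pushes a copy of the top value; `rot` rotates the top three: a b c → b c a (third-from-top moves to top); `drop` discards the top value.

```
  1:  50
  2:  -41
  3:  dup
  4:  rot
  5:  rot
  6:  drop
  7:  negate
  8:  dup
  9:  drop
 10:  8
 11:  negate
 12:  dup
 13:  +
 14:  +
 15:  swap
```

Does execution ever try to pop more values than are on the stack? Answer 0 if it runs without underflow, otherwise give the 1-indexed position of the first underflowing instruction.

50      [50]
-41     [50, -41]
dup     [50, -41, -41]
rot     [-41, -41, 50]
rot     [-41, 50, -41]
drop    [-41, 50]
negate  [-41, -50]
dup     [-41, -50, -50]
drop    [-41, -50]
8       [-41, -50, 8]
negate  [-41, -50, -8]
dup     [-41, -50, -8, -8]
+       [-41, -50, -16]
+       [-41, -66]
swap    [-66, -41]

0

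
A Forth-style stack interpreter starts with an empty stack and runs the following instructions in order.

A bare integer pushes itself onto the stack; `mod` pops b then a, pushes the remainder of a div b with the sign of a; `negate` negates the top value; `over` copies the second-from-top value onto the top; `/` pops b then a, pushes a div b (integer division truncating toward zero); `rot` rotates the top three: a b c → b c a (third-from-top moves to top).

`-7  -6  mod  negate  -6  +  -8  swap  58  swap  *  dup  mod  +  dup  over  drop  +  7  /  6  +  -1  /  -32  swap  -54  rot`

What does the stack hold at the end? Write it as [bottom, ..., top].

-7      [-7]
-6      [-7, -6]
mod     [-1]
negate  [1]
-6      [1, -6]
+       [-5]
-8      [-5, -8]
swap    [-8, -5]
58      [-8, -5, 58]
swap    [-8, 58, -5]
*       [-8, -290]
dup     [-8, -290, -290]
mod     [-8, 0]
+       [-8]
dup     [-8, -8]
over    [-8, -8, -8]
drop    [-8, -8]
+       [-16]
7       [-16, 7]
/       [-2]
6       [-2, 6]
+       [4]
-1      [4, -1]
/       [-4]
-32     [-4, -32]
swap    [-32, -4]
-54     [-32, -4, -54]
rot     [-4, -54, -32]

[-4, -54, -32]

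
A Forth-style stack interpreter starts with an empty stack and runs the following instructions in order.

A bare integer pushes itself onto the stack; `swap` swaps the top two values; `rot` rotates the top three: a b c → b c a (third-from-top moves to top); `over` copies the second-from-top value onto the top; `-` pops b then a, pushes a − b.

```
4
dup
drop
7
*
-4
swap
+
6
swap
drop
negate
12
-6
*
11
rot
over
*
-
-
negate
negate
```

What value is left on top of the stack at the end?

4       4
dup     4 4
drop    4
7       4 7
*       28
-4      28 -4
swap    -4 28
+       24
6       24 6
swap    6 24
drop    6
negate  -6
12      -6 12
-6      -6 12 -6
*       -6 -72
11      -6 -72 11
rot     -72 11 -6
over    -72 11 -6 11
*       -72 11 -66
-       -72 77
-       -149
negate  149
negate  -149

-149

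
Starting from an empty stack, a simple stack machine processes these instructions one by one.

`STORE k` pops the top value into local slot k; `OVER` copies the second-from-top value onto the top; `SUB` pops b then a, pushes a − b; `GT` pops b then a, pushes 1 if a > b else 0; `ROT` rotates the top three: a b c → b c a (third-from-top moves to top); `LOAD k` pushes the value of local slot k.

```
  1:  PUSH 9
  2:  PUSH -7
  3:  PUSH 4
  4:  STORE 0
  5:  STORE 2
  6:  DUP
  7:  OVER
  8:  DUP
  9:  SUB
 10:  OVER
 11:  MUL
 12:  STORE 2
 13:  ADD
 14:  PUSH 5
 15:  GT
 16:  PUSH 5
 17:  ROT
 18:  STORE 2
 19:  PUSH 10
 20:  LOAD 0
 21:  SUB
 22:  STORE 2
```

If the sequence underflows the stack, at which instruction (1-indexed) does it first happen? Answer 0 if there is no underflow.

17

PUSH 9  : 9
PUSH -7 : 9 -7
PUSH 4  : 9 -7 4
STORE 0 : 9 -7
STORE 2 : 9
DUP     : 9 9
OVER    : 9 9 9
DUP     : 9 9 9 9
SUB     : 9 9 0
OVER    : 9 9 0 9
MUL     : 9 9 0
STORE 2 : 9 9
ADD     : 18
PUSH 5  : 18 5
GT      : 1
PUSH 5  : 1 5
ROT  — needs 3 operands, stack has 2 → underflow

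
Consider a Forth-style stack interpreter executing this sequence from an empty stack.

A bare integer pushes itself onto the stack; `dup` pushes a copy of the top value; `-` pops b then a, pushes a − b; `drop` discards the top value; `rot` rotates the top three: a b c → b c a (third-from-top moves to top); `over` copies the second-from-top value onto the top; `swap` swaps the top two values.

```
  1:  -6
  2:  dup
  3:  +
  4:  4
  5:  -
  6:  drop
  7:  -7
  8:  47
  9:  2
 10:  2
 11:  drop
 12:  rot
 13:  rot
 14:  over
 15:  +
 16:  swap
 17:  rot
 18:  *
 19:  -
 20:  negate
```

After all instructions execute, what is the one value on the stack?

-6     -> -6
dup    -> -6 -6
+      -> -12
4      -> -12 4
-      -> -16
drop   -> (empty)
-7     -> -7
47     -> -7 47
2      -> -7 47 2
2      -> -7 47 2 2
drop   -> -7 47 2
rot    -> 47 2 -7
rot    -> 2 -7 47
over   -> 2 -7 47 -7
+      -> 2 -7 40
swap   -> 2 40 -7
rot    -> 40 -7 2
*      -> 40 -14
-      -> 54
negate -> -54

-54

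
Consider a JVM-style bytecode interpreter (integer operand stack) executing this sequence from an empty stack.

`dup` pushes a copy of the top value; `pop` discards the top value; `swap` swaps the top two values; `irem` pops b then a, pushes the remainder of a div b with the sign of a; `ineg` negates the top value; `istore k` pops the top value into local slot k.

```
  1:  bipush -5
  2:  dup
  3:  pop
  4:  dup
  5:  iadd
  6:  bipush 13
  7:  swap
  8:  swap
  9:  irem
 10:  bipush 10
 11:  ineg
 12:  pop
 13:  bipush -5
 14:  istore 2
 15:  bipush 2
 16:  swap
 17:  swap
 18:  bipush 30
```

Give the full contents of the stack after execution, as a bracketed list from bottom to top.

[-10, 2, 30]

bipush -5 → [-5]
dup       → [-5, -5]
pop       → [-5]
dup       → [-5, -5]
iadd      → [-10]
bipush 13 → [-10, 13]
swap      → [13, -10]
swap      → [-10, 13]
irem      → [-10]
bipush 10 → [-10, 10]
ineg      → [-10, -10]
pop       → [-10]
bipush -5 → [-10, -5]
istore 2  → [-10]
bipush 2  → [-10, 2]
swap      → [2, -10]
swap      → [-10, 2]
bipush 30 → [-10, 2, 30]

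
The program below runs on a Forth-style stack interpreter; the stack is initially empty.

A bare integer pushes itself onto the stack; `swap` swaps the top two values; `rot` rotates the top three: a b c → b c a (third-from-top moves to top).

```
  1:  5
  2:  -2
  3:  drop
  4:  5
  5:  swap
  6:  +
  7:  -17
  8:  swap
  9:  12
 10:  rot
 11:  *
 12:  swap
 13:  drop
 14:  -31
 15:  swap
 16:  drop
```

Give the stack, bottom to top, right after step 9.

5    -> [5]
-2   -> [5, -2]
drop -> [5]
5    -> [5, 5]
swap -> [5, 5]
+    -> [10]
-17  -> [10, -17]
swap -> [-17, 10]
12   -> [-17, 10, 12]

[-17, 10, 12]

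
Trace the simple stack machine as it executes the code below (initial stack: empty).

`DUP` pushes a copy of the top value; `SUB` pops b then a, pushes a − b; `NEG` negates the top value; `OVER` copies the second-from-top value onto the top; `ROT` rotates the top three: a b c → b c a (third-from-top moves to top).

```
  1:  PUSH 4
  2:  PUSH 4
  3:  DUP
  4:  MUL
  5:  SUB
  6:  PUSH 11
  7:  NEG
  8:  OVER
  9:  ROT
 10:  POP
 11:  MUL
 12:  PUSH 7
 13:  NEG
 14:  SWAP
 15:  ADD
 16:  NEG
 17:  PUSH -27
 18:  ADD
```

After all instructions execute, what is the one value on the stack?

PUSH 4   → [4]
PUSH 4   → [4, 4]
DUP      → [4, 4, 4]
MUL      → [4, 16]
SUB      → [-12]
PUSH 11  → [-12, 11]
NEG      → [-12, -11]
OVER     → [-12, -11, -12]
ROT      → [-11, -12, -12]
POP      → [-11, -12]
MUL      → [132]
PUSH 7   → [132, 7]
NEG      → [132, -7]
SWAP     → [-7, 132]
ADD      → [125]
NEG      → [-125]
PUSH -27 → [-125, -27]
ADD      → [-152]

-152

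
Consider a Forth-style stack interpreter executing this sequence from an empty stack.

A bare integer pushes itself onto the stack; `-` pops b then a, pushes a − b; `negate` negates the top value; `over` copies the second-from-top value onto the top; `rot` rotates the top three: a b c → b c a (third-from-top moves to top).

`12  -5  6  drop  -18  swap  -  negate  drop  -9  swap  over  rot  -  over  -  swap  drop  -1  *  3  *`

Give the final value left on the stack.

36

12     : [12]
-5     : [12, -5]
6      : [12, -5, 6]
drop   : [12, -5]
-18    : [12, -5, -18]
swap   : [12, -18, -5]
-      : [12, -13]
negate : [12, 13]
drop   : [12]
-9     : [12, -9]
swap   : [-9, 12]
over   : [-9, 12, -9]
rot    : [12, -9, -9]
-      : [12, 0]
over   : [12, 0, 12]
-      : [12, -12]
swap   : [-12, 12]
drop   : [-12]
-1     : [-12, -1]
*      : [12]
3      : [12, 3]
*      : [36]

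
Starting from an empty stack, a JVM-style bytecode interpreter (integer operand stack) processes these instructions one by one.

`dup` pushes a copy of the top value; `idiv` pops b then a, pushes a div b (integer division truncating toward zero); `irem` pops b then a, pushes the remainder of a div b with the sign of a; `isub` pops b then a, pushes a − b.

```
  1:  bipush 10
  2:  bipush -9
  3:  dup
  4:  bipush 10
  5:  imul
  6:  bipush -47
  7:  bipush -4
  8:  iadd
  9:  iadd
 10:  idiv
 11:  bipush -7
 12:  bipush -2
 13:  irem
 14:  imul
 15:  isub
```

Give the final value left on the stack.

10

bipush 10  → 10
bipush -9  → 10 -9
dup        → 10 -9 -9
bipush 10  → 10 -9 -9 10
imul       → 10 -9 -90
bipush -47 → 10 -9 -90 -47
bipush -4  → 10 -9 -90 -47 -4
iadd       → 10 -9 -90 -51
iadd       → 10 -9 -141
idiv       → 10 0
bipush -7  → 10 0 -7
bipush -2  → 10 0 -7 -2
irem       → 10 0 -1
imul       → 10 0
isub       → 10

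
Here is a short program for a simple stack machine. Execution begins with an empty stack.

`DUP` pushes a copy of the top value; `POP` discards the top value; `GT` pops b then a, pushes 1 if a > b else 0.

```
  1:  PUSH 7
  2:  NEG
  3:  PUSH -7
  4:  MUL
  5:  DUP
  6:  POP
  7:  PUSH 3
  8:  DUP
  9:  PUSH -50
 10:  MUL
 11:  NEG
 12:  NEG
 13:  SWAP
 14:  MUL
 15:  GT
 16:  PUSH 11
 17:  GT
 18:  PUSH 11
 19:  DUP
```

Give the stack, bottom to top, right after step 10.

[49, 3, -150]

PUSH 7   : 7
NEG      : -7
PUSH -7  : -7 -7
MUL      : 49
DUP      : 49 49
POP      : 49
PUSH 3   : 49 3
DUP      : 49 3 3
PUSH -50 : 49 3 3 -50
MUL      : 49 3 -150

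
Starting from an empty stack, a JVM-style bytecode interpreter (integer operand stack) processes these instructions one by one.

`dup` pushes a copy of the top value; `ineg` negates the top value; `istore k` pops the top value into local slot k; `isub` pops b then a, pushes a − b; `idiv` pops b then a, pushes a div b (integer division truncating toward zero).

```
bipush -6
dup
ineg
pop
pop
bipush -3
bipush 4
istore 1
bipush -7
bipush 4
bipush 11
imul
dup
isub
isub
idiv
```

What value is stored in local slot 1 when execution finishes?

bipush -6 : -6
dup       : -6 -6
ineg      : -6 6
pop       : -6
pop       : (empty)
bipush -3 : -3
bipush 4  : -3 4
istore 1  : -3
bipush -7 : -3 -7
bipush 4  : -3 -7 4
bipush 11 : -3 -7 4 11
imul      : -3 -7 44
dup       : -3 -7 44 44
isub      : -3 -7 0
isub      : -3 -7
idiv      : 0

4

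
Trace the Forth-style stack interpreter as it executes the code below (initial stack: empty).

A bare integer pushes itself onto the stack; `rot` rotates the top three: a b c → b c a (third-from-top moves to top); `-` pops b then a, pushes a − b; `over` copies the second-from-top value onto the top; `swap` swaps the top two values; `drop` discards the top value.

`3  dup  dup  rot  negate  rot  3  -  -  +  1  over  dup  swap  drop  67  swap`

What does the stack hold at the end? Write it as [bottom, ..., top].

[0, 1, 67, 0]

3      -> 3
dup    -> 3 3
dup    -> 3 3 3
rot    -> 3 3 3
negate -> 3 3 -3
rot    -> 3 -3 3
3      -> 3 -3 3 3
-      -> 3 -3 0
-      -> 3 -3
+      -> 0
1      -> 0 1
over   -> 0 1 0
dup    -> 0 1 0 0
swap   -> 0 1 0 0
drop   -> 0 1 0
67     -> 0 1 0 67
swap   -> 0 1 67 0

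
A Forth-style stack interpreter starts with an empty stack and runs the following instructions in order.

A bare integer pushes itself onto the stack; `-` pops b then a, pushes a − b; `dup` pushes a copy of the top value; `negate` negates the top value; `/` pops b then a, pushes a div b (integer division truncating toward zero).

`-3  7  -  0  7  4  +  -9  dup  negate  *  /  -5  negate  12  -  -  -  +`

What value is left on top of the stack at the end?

-3     -> -3
7      -> -3 7
-      -> -10
0      -> -10 0
7      -> -10 0 7
4      -> -10 0 7 4
+      -> -10 0 11
-9     -> -10 0 11 -9
dup    -> -10 0 11 -9 -9
negate -> -10 0 11 -9 9
*      -> -10 0 11 -81
/      -> -10 0 0
-5     -> -10 0 0 -5
negate -> -10 0 0 5
12     -> -10 0 0 5 12
-      -> -10 0 0 -7
-      -> -10 0 7
-      -> -10 -7
+      -> -17

-17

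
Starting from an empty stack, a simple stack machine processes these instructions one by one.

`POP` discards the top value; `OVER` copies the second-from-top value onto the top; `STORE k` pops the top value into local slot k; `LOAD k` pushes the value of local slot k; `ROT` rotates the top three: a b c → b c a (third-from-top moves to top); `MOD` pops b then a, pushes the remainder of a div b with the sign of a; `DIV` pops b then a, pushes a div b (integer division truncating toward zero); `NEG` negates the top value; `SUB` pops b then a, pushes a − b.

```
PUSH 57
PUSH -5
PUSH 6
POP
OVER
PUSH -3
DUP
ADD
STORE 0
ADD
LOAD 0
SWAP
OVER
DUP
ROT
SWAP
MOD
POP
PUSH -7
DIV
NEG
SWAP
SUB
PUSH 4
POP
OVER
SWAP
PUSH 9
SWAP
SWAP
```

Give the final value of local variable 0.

-6

PUSH 57 → 57
PUSH -5 → 57 -5
PUSH 6  → 57 -5 6
POP     → 57 -5
OVER    → 57 -5 57
PUSH -3 → 57 -5 57 -3
DUP     → 57 -5 57 -3 -3
ADD     → 57 -5 57 -6
STORE 0 → 57 -5 57
ADD     → 57 52
LOAD 0  → 57 52 -6
SWAP    → 57 -6 52
OVER    → 57 -6 52 -6
DUP     → 57 -6 52 -6 -6
ROT     → 57 -6 -6 -6 52
SWAP    → 57 -6 -6 52 -6
MOD     → 57 -6 -6 4
POP     → 57 -6 -6
PUSH -7 → 57 -6 -6 -7
DIV     → 57 -6 0
NEG     → 57 -6 0
SWAP    → 57 0 -6
SUB     → 57 6
PUSH 4  → 57 6 4
POP     → 57 6
OVER    → 57 6 57
SWAP    → 57 57 6
PUSH 9  → 57 57 6 9
SWAP    → 57 57 9 6
SWAP    → 57 57 6 9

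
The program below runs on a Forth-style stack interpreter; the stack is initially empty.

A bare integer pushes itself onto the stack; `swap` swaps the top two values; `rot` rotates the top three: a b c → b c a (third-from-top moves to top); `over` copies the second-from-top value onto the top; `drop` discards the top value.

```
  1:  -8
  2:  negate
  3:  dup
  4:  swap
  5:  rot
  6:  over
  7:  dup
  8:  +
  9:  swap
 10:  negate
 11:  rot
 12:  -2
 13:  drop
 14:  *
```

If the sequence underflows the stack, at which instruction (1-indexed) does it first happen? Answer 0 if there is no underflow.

5

-8     : [-8]
negate : [8]
dup    : [8, 8]
swap   : [8, 8]
rot  — needs 3 operands, stack has 2 → underflow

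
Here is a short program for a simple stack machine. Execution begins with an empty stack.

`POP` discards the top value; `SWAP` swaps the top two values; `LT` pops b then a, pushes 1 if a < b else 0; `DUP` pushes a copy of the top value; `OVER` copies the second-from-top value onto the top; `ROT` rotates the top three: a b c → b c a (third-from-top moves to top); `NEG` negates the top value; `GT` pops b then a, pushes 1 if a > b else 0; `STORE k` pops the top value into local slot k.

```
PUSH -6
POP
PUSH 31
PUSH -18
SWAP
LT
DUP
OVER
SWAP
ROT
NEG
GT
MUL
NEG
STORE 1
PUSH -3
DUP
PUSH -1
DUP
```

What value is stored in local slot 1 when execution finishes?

-1

PUSH -6  → -6
POP      → (empty)
PUSH 31  → 31
PUSH -18 → 31 -18
SWAP     → -18 31
LT       → 1
DUP      → 1 1
OVER     → 1 1 1
SWAP     → 1 1 1
ROT      → 1 1 1
NEG      → 1 1 -1
GT       → 1 1
MUL      → 1
NEG      → -1
STORE 1  → (empty)
PUSH -3  → -3
DUP      → -3 -3
PUSH -1  → -3 -3 -1
DUP      → -3 -3 -1 -1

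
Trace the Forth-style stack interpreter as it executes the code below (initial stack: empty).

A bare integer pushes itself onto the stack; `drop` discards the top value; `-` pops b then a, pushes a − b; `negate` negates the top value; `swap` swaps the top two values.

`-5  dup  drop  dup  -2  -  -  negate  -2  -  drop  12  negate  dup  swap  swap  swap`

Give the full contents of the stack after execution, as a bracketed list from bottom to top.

[-12, -12]

-5     : [-5]
dup    : [-5, -5]
drop   : [-5]
dup    : [-5, -5]
-2     : [-5, -5, -2]
-      : [-5, -3]
-      : [-2]
negate : [2]
-2     : [2, -2]
-      : [4]
drop   : []
12     : [12]
negate : [-12]
dup    : [-12, -12]
swap   : [-12, -12]
swap   : [-12, -12]
swap   : [-12, -12]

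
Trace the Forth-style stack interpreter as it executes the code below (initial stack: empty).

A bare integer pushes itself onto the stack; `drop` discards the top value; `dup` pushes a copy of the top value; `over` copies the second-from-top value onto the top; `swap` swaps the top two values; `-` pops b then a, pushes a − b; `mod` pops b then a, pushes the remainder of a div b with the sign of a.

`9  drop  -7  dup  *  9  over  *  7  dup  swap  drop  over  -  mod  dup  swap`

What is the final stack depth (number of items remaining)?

9    → 9
drop → (empty)
-7   → -7
dup  → -7 -7
*    → 49
9    → 49 9
over → 49 9 49
*    → 49 441
7    → 49 441 7
dup  → 49 441 7 7
swap → 49 441 7 7
drop → 49 441 7
over → 49 441 7 441
-    → 49 441 -434
mod  → 49 7
dup  → 49 7 7
swap → 49 7 7

3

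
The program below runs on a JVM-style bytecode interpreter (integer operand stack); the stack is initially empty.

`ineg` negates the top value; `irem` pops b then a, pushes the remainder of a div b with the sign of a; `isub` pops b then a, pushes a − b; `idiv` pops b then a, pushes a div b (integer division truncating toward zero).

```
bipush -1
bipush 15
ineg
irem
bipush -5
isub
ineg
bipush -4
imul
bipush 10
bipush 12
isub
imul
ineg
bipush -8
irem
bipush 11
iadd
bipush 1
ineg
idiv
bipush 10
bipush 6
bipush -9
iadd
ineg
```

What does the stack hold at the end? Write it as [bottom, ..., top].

bipush -1  [-1]
bipush 15  [-1, 15]
ineg       [-1, -15]
irem       [-1]
bipush -5  [-1, -5]
isub       [4]
ineg       [-4]
bipush -4  [-4, -4]
imul       [16]
bipush 10  [16, 10]
bipush 12  [16, 10, 12]
isub       [16, -2]
imul       [-32]
ineg       [32]
bipush -8  [32, -8]
irem       [0]
bipush 11  [0, 11]
iadd       [11]
bipush 1   [11, 1]
ineg       [11, -1]
idiv       [-11]
bipush 10  [-11, 10]
bipush 6   [-11, 10, 6]
bipush -9  [-11, 10, 6, -9]
iadd       [-11, 10, -3]
ineg       [-11, 10, 3]

[-11, 10, 3]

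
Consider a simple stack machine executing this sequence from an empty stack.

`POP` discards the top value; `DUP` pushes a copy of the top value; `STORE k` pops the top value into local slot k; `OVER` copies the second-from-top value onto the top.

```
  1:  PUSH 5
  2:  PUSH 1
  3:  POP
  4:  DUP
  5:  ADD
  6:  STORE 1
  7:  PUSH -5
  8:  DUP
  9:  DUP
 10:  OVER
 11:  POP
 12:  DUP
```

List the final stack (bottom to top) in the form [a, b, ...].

[-5, -5, -5, -5]

PUSH 5  → [5]
PUSH 1  → [5, 1]
POP     → [5]
DUP     → [5, 5]
ADD     → [10]
STORE 1 → []
PUSH -5 → [-5]
DUP     → [-5, -5]
DUP     → [-5, -5, -5]
OVER    → [-5, -5, -5, -5]
POP     → [-5, -5, -5]
DUP     → [-5, -5, -5, -5]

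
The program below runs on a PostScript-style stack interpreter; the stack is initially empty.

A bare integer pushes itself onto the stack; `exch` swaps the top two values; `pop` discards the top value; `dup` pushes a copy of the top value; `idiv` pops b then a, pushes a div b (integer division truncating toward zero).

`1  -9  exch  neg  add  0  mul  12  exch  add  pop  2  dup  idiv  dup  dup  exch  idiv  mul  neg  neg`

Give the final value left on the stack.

1

1    : 1
-9   : 1 -9
exch : -9 1
neg  : -9 -1
add  : -10
0    : -10 0
mul  : 0
12   : 0 12
exch : 12 0
add  : 12
pop  : (empty)
2    : 2
dup  : 2 2
idiv : 1
dup  : 1 1
dup  : 1 1 1
exch : 1 1 1
idiv : 1 1
mul  : 1
neg  : -1
neg  : 1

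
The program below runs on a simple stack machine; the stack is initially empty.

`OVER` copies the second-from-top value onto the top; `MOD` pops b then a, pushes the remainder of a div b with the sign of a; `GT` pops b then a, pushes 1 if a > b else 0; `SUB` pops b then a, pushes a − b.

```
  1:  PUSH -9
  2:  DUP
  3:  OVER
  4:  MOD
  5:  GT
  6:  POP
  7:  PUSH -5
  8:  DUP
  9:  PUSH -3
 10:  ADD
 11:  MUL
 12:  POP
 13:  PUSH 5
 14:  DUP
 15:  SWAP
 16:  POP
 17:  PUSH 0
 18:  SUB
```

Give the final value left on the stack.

5

PUSH -9 : [-9]
DUP     : [-9, -9]
OVER    : [-9, -9, -9]
MOD     : [-9, 0]
GT      : [0]
POP     : []
PUSH -5 : [-5]
DUP     : [-5, -5]
PUSH -3 : [-5, -5, -3]
ADD     : [-5, -8]
MUL     : [40]
POP     : []
PUSH 5  : [5]
DUP     : [5, 5]
SWAP    : [5, 5]
POP     : [5]
PUSH 0  : [5, 0]
SUB     : [5]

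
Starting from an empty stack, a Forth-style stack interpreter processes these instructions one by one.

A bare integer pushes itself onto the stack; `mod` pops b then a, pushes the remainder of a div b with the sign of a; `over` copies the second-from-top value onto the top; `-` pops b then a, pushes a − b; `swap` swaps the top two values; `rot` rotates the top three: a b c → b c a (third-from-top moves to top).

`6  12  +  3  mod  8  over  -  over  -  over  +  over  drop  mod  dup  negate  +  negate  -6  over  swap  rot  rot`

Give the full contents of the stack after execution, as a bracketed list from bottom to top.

[-6, 0, 0]

6      -> 6
12     -> 6 12
+      -> 18
3      -> 18 3
mod    -> 0
8      -> 0 8
over   -> 0 8 0
-      -> 0 8
over   -> 0 8 0
-      -> 0 8
over   -> 0 8 0
+      -> 0 8
over   -> 0 8 0
drop   -> 0 8
mod    -> 0
dup    -> 0 0
negate -> 0 0
+      -> 0
negate -> 0
-6     -> 0 -6
over   -> 0 -6 0
swap   -> 0 0 -6
rot    -> 0 -6 0
rot    -> -6 0 0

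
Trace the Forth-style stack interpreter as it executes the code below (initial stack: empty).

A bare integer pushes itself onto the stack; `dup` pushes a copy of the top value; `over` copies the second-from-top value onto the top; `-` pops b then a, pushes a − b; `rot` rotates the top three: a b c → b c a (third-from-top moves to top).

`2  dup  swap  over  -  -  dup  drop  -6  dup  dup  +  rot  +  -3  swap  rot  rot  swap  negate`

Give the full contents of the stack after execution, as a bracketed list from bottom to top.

2      : [2]
dup    : [2, 2]
swap   : [2, 2]
over   : [2, 2, 2]
-      : [2, 0]
-      : [2]
dup    : [2, 2]
drop   : [2]
-6     : [2, -6]
dup    : [2, -6, -6]
dup    : [2, -6, -6, -6]
+      : [2, -6, -12]
rot    : [-6, -12, 2]
+      : [-6, -10]
-3     : [-6, -10, -3]
swap   : [-6, -3, -10]
rot    : [-3, -10, -6]
rot    : [-10, -6, -3]
swap   : [-10, -3, -6]
negate : [-10, -3, 6]

[-10, -3, 6]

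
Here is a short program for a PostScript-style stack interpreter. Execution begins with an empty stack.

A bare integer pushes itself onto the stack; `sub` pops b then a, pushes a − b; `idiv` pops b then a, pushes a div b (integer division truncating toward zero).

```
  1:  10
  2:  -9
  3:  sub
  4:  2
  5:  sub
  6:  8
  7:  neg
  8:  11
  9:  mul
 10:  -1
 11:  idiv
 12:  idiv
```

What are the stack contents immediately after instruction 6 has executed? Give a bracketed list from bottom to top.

10  : 10
-9  : 10 -9
sub : 19
2   : 19 2
sub : 17
8   : 17 8

[17, 8]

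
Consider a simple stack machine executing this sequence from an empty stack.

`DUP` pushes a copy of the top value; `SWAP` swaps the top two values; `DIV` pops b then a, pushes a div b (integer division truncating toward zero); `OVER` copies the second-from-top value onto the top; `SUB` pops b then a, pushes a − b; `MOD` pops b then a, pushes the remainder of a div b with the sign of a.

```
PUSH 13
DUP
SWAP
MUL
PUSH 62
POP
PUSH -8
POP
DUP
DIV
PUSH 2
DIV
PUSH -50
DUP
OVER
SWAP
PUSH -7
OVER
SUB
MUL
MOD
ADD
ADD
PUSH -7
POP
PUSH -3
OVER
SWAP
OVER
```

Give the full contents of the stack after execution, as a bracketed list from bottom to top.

[-100, -100, -3, -100]

PUSH 13  → 13
DUP      → 13 13
SWAP     → 13 13
MUL      → 169
PUSH 62  → 169 62
POP      → 169
PUSH -8  → 169 -8
POP      → 169
DUP      → 169 169
DIV      → 1
PUSH 2   → 1 2
DIV      → 0
PUSH -50 → 0 -50
DUP      → 0 -50 -50
OVER     → 0 -50 -50 -50
SWAP     → 0 -50 -50 -50
PUSH -7  → 0 -50 -50 -50 -7
OVER     → 0 -50 -50 -50 -7 -50
SUB      → 0 -50 -50 -50 43
MUL      → 0 -50 -50 -2150
MOD      → 0 -50 -50
ADD      → 0 -100
ADD      → -100
PUSH -7  → -100 -7
POP      → -100
PUSH -3  → -100 -3
OVER     → -100 -3 -100
SWAP     → -100 -100 -3
OVER     → -100 -100 -3 -100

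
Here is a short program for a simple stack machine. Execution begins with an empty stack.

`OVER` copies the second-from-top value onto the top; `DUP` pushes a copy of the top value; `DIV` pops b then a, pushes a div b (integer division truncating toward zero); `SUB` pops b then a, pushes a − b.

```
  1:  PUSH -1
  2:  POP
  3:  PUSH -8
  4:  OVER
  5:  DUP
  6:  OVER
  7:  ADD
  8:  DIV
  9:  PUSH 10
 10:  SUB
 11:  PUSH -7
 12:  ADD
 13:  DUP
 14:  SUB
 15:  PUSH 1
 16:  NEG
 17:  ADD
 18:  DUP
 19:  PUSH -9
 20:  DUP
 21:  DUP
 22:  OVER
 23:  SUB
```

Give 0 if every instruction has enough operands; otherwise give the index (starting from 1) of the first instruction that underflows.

PUSH -1  [-1]
POP      []
PUSH -8  [-8]
OVER  — needs 2 operands, stack has 1 → underflow

4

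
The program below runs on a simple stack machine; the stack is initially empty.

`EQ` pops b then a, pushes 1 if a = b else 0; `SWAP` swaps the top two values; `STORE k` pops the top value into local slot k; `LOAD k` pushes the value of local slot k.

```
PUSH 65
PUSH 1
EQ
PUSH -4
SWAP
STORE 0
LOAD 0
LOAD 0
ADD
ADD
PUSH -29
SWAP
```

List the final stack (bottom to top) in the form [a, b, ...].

PUSH 65  : 65
PUSH 1   : 65 1
EQ       : 0
PUSH -4  : 0 -4
SWAP     : -4 0
STORE 0  : -4
LOAD 0   : -4 0
LOAD 0   : -4 0 0
ADD      : -4 0
ADD      : -4
PUSH -29 : -4 -29
SWAP     : -29 -4

[-29, -4]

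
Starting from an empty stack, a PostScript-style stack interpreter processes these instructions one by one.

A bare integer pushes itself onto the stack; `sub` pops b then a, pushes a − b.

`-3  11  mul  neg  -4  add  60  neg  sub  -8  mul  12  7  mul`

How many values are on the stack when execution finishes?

-3  -> -3
11  -> -3 11
mul -> -33
neg -> 33
-4  -> 33 -4
add -> 29
60  -> 29 60
neg -> 29 -60
sub -> 89
-8  -> 89 -8
mul -> -712
12  -> -712 12
7   -> -712 12 7
mul -> -712 84

2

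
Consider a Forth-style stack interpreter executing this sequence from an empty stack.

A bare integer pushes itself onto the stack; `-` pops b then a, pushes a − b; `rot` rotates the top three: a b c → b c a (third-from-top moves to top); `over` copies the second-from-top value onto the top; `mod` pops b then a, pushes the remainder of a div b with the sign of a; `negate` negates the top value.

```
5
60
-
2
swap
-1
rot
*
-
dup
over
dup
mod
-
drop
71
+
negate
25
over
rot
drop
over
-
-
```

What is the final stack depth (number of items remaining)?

5      : 5
60     : 5 60
-      : -55
2      : -55 2
swap   : 2 -55
-1     : 2 -55 -1
rot    : -55 -1 2
*      : -55 -2
-      : -53
dup    : -53 -53
over   : -53 -53 -53
dup    : -53 -53 -53 -53
mod    : -53 -53 0
-      : -53 -53
drop   : -53
71     : -53 71
+      : 18
negate : -18
25     : -18 25
over   : -18 25 -18
rot    : 25 -18 -18
drop   : 25 -18
over   : 25 -18 25
-      : 25 -43
-      : 68

1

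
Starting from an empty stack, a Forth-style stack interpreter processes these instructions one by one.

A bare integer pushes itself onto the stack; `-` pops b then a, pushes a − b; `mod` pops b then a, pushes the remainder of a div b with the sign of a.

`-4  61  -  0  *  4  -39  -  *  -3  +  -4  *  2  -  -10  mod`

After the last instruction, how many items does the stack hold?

1

-4   [-4]
61   [-4, 61]
-    [-65]
0    [-65, 0]
*    [0]
4    [0, 4]
-39  [0, 4, -39]
-    [0, 43]
*    [0]
-3   [0, -3]
+    [-3]
-4   [-3, -4]
*    [12]
2    [12, 2]
-    [10]
-10  [10, -10]
mod  [0]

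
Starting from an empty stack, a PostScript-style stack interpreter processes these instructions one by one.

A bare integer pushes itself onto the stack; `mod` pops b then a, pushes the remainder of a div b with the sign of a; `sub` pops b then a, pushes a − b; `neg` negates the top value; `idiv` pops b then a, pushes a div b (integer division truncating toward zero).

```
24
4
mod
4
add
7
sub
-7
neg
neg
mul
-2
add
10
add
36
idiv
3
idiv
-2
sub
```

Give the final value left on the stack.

2

24   : [24]
4    : [24, 4]
mod  : [0]
4    : [0, 4]
add  : [4]
7    : [4, 7]
sub  : [-3]
-7   : [-3, -7]
neg  : [-3, 7]
neg  : [-3, -7]
mul  : [21]
-2   : [21, -2]
add  : [19]
10   : [19, 10]
add  : [29]
36   : [29, 36]
idiv : [0]
3    : [0, 3]
idiv : [0]
-2   : [0, -2]
sub  : [2]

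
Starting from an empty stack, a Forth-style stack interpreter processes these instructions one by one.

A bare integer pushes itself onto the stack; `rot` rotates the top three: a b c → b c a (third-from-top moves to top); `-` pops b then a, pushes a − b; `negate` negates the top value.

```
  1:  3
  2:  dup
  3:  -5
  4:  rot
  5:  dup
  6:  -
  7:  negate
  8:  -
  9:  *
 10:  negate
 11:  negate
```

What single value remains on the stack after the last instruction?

-15

3       3
dup     3 3
-5      3 3 -5
rot     3 -5 3
dup     3 -5 3 3
-       3 -5 0
negate  3 -5 0
-       3 -5
*       -15
negate  15
negate  -15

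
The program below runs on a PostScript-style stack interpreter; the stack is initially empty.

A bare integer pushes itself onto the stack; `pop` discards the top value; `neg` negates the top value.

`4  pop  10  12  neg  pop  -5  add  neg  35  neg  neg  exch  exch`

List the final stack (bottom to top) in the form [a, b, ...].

4    → 4
pop  → (empty)
10   → 10
12   → 10 12
neg  → 10 -12
pop  → 10
-5   → 10 -5
add  → 5
neg  → -5
35   → -5 35
neg  → -5 -35
neg  → -5 35
exch → 35 -5
exch → -5 35

[-5, 35]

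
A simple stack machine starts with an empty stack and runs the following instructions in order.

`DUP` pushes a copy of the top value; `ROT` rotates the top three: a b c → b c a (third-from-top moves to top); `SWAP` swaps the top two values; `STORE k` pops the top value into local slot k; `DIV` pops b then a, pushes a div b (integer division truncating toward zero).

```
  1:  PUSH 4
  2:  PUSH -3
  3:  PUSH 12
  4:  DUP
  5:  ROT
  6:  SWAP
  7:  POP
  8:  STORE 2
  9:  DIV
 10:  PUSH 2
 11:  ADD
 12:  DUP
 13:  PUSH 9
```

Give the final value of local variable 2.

-3

PUSH 4   4
PUSH -3  4 -3
PUSH 12  4 -3 12
DUP      4 -3 12 12
ROT      4 12 12 -3
SWAP     4 12 -3 12
POP      4 12 -3
STORE 2  4 12
DIV      0
PUSH 2   0 2
ADD      2
DUP      2 2
PUSH 9   2 2 9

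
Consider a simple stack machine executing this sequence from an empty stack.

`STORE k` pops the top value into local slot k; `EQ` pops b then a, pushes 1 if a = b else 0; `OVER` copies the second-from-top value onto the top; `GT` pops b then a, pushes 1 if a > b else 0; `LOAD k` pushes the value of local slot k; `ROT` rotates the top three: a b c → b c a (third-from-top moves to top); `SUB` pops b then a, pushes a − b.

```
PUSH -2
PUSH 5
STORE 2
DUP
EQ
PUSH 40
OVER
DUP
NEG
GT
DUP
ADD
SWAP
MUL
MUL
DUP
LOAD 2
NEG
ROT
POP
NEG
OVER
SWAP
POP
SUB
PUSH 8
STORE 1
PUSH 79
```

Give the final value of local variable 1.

PUSH -2 → -2
PUSH 5  → -2 5
STORE 2 → -2
DUP     → -2 -2
EQ      → 1
PUSH 40 → 1 40
OVER    → 1 40 1
DUP     → 1 40 1 1
NEG     → 1 40 1 -1
GT      → 1 40 1
DUP     → 1 40 1 1
ADD     → 1 40 2
SWAP    → 1 2 40
MUL     → 1 80
MUL     → 80
DUP     → 80 80
LOAD 2  → 80 80 5
NEG     → 80 80 -5
ROT     → 80 -5 80
POP     → 80 -5
NEG     → 80 5
OVER    → 80 5 80
SWAP    → 80 80 5
POP     → 80 80
SUB     → 0
PUSH 8  → 0 8
STORE 1 → 0
PUSH 79 → 0 79

8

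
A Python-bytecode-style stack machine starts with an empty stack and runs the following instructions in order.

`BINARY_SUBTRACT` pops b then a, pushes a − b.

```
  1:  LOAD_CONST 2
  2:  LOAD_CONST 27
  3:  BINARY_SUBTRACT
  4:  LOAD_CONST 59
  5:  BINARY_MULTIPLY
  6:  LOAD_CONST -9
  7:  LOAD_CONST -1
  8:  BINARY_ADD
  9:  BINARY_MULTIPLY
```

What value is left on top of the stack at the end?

14750

LOAD_CONST 2    → 2
LOAD_CONST 27   → 2 27
BINARY_SUBTRACT → -25
LOAD_CONST 59   → -25 59
BINARY_MULTIPLY → -1475
LOAD_CONST -9   → -1475 -9
LOAD_CONST -1   → -1475 -9 -1
BINARY_ADD      → -1475 -10
BINARY_MULTIPLY → 14750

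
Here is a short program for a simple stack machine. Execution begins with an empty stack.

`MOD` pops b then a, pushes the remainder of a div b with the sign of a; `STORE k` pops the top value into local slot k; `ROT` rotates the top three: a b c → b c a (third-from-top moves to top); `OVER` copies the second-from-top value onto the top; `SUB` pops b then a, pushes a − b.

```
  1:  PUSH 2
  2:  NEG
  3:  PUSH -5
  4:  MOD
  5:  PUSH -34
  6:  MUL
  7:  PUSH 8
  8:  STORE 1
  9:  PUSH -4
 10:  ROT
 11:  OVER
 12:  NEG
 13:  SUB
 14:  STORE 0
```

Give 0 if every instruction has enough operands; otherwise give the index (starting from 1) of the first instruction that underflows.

10

PUSH 2   : 2
NEG      : -2
PUSH -5  : -2 -5
MOD      : -2
PUSH -34 : -2 -34
MUL      : 68
PUSH 8   : 68 8
STORE 1  : 68
PUSH -4  : 68 -4
ROT  — needs 3 operands, stack has 2 → underflow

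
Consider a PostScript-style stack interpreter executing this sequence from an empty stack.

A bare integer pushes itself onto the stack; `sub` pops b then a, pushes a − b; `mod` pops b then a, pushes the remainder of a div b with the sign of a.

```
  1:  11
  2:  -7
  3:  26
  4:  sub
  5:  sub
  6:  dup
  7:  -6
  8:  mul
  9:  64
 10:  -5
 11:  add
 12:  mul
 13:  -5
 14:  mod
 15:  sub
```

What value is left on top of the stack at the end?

11  : [11]
-7  : [11, -7]
26  : [11, -7, 26]
sub : [11, -33]
sub : [44]
dup : [44, 44]
-6  : [44, 44, -6]
mul : [44, -264]
64  : [44, -264, 64]
-5  : [44, -264, 64, -5]
add : [44, -264, 59]
mul : [44, -15576]
-5  : [44, -15576, -5]
mod : [44, -1]
sub : [45]

45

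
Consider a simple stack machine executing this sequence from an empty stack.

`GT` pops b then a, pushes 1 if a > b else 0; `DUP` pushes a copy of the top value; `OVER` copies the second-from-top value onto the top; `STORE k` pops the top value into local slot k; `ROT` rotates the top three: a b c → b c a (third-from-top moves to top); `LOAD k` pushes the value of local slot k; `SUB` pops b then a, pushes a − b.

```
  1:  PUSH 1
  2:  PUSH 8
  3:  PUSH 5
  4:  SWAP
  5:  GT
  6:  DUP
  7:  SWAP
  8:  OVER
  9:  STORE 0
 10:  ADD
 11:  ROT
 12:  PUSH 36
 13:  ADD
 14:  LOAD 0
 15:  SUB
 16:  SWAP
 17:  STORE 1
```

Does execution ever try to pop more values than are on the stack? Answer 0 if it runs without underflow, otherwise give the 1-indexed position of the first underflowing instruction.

11

PUSH 1  : 1
PUSH 8  : 1 8
PUSH 5  : 1 8 5
SWAP    : 1 5 8
GT      : 1 0
DUP     : 1 0 0
SWAP    : 1 0 0
OVER    : 1 0 0 0
STORE 0 : 1 0 0
ADD     : 1 0
ROT  — needs 3 operands, stack has 2 → underflow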